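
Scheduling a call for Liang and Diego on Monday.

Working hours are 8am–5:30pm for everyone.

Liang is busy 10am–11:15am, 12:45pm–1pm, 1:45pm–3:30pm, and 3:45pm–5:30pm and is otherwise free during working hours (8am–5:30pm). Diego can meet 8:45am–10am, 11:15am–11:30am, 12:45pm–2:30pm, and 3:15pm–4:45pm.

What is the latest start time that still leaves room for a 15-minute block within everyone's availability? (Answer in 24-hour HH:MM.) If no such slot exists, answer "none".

Liang free within 08:00–17:30: 08:00–10:00, 11:15–12:45, 13:00–13:45, 15:30–15:45.
Liang ∩ Diego: 08:45–10:00, 11:15–11:30, 13:00–13:45, 15:30–15:45.
Windows ≥ 15 min: 08:45–10:00, 11:15–11:30, 13:00–13:45, 15:30–15:45.
Latest start in the last window 15:30–15:45 is 15:45 − 15 min = 15:30.

15:30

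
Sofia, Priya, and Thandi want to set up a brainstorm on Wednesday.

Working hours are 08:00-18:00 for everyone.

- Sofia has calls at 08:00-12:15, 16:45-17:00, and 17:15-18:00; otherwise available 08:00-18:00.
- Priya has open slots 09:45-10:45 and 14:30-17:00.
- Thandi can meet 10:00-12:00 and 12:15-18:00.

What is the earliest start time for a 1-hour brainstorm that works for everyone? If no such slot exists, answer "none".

Sofia free within 08:00–18:00: 12:15–16:45, 17:00–17:15.
Sofia ∩ Priya: 14:30–16:45.
Sofia ∩ Priya ∩ Thandi: 14:30–16:45.
Windows ≥ 60 min: 14:30–16:45.
Earliest such window starts at 14:30.

14:30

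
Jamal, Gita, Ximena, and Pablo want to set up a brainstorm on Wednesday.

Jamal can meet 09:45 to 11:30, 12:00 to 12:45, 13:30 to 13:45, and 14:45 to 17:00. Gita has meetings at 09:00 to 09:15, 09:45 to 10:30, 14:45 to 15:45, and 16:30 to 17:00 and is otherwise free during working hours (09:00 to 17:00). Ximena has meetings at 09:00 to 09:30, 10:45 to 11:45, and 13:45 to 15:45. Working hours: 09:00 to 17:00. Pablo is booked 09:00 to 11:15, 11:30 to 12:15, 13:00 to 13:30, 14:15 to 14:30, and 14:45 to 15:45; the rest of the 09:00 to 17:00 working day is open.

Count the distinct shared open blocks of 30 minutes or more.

Gita free within 09:00–17:00: 09:15–09:45, 10:30–14:45, 15:45–16:30.
Ximena free within 09:00–17:00: 09:30–10:45, 11:45–13:45, 15:45–17:00.
Pablo free within 09:00–17:00: 11:15–11:30, 12:15–13:00, 13:30–14:15, 14:30–14:45, 15:45–17:00.
Jamal ∩ Gita: 10:30–11:30, 12:00–12:45, 13:30–13:45, 15:45–16:30.
Jamal ∩ Gita ∩ Ximena: 10:30–10:45, 12:00–12:45, 13:30–13:45, 15:45–16:30.
Jamal ∩ Gita ∩ Ximena ∩ Pablo: 12:15–12:45, 13:30–13:45, 15:45–16:30.
Windows ≥ 30 min: 12:15–12:45, 15:45–16:30.
That's 2 windows.

2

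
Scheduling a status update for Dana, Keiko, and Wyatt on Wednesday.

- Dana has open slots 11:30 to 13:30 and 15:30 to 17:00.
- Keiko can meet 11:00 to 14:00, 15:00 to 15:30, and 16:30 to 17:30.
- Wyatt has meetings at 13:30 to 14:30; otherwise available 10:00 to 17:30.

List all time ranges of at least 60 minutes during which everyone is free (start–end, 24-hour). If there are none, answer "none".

Wyatt free within 10:00–17:30: 10:00–13:30, 14:30–17:30.
Dana ∩ Keiko: 11:30–13:30, 16:30–17:00.
Dana ∩ Keiko ∩ Wyatt: 11:30–13:30, 16:30–17:00.
Windows ≥ 60 min: 11:30–13:30.

11:30–13:30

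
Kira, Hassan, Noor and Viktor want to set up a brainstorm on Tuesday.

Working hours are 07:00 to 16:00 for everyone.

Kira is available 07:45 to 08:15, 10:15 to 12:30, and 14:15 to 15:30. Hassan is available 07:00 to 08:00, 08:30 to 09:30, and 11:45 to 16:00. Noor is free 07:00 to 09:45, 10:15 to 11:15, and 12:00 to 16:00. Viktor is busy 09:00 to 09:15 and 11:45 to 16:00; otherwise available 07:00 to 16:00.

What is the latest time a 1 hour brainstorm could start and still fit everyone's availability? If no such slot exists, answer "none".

Viktor free within 07:00–16:00: 07:00–09:00, 09:15–11:45.
Kira ∩ Hassan: 07:45–08:00, 11:45–12:30, 14:15–15:30.
Kira ∩ Hassan ∩ Noor: 07:45–08:00, 12:00–12:30, 14:15–15:30.
Kira ∩ Hassan ∩ Noor ∩ Viktor: 07:45–08:00.
Windows ≥ 60 min: (none).

none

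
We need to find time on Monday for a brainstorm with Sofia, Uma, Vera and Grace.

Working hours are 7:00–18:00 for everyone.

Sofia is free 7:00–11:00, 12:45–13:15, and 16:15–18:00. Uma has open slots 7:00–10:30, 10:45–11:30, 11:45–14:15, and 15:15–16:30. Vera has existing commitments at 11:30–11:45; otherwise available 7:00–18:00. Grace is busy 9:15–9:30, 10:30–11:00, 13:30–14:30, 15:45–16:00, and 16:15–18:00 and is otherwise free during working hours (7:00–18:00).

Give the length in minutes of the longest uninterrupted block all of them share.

Vera free within 07:00–18:00: 07:00–11:30, 11:45–18:00.
Grace free within 07:00–18:00: 07:00–09:15, 09:30–10:30, 11:00–13:30, 14:30–15:45, 16:00–16:15.
Sofia ∩ Uma: 07:00–10:30, 10:45–11:00, 12:45–13:15, 16:15–16:30.
Sofia ∩ Uma ∩ Vera: 07:00–10:30, 10:45–11:00, 12:45–13:15, 16:15–16:30.
Sofia ∩ Uma ∩ Vera ∩ Grace: 07:00–09:15, 09:30–10:30, 12:45–13:15.
Common window lengths: 135, 60, 30 min; longest is 135.

135 minutes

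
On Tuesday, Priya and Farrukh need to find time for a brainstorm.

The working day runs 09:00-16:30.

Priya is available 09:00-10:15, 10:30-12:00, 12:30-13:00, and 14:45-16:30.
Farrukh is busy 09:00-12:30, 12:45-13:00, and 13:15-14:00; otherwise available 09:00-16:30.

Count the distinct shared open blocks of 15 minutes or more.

Farrukh free within 09:00–16:30: 12:30–12:45, 13:00–13:15, 14:00–16:30.
Priya ∩ Farrukh: 12:30–12:45, 14:45–16:30.
Windows ≥ 15 min: 12:30–12:45, 14:45–16:30.
That's 2 windows.

2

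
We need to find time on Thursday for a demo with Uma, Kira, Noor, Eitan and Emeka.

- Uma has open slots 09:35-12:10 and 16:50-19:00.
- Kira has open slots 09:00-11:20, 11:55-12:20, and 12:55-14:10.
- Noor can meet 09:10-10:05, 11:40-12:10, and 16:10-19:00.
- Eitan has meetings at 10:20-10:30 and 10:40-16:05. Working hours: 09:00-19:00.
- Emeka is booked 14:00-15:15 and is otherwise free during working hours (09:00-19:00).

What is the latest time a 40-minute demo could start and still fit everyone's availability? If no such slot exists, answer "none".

Eitan free within 09:00–19:00: 09:00–10:20, 10:30–10:40, 16:05–19:00.
Emeka free within 09:00–19:00: 09:00–14:00, 15:15–19:00.
Uma ∩ Kira: 09:35–11:20, 11:55–12:10.
Uma ∩ Kira ∩ Noor: 09:35–10:05, 11:55–12:10.
Uma ∩ Kira ∩ Noor ∩ Eitan: 09:35–10:05.
Uma ∩ Kira ∩ Noor ∩ Eitan ∩ Emeka: 09:35–10:05.
Windows ≥ 40 min: (none).

none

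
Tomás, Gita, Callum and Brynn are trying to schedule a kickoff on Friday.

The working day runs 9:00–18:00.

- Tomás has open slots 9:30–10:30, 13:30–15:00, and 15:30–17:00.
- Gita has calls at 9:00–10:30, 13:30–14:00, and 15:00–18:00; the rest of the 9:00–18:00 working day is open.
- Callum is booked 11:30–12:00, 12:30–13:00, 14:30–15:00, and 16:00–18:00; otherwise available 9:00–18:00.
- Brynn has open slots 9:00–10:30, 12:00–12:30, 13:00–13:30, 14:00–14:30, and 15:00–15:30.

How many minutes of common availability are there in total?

Gita free within 09:00–18:00: 10:30–13:30, 14:00–15:00.
Callum free within 09:00–18:00: 09:00–11:30, 12:00–12:30, 13:00–14:30, 15:00–16:00.
Tomás ∩ Gita: 14:00–15:00.
Tomás ∩ Gita ∩ Callum: 14:00–14:30.
Tomás ∩ Gita ∩ Callum ∩ Brynn: 14:00–14:30.
Total common minutes: 30.

30 minutes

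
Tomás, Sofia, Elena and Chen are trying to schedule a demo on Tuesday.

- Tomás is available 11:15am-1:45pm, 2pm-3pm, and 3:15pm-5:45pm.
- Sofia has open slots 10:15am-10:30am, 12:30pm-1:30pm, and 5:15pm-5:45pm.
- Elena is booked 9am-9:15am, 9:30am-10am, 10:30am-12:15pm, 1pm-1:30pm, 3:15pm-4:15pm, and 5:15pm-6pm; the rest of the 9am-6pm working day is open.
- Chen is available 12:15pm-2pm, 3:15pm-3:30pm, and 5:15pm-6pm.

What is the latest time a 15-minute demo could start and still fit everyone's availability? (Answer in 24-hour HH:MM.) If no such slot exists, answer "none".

12:45

Elena free within 09:00–18:00: 09:15–09:30, 10:00–10:30, 12:15–13:00, 13:30–15:15, 16:15–17:15.
Tomás ∩ Sofia: 12:30–13:30, 17:15–17:45.
Tomás ∩ Sofia ∩ Elena: 12:30–13:00.
Tomás ∩ Sofia ∩ Elena ∩ Chen: 12:30–13:00.
Windows ≥ 15 min: 12:30–13:00.
Latest start in the last window 12:30–13:00 is 13:00 − 15 min = 12:45.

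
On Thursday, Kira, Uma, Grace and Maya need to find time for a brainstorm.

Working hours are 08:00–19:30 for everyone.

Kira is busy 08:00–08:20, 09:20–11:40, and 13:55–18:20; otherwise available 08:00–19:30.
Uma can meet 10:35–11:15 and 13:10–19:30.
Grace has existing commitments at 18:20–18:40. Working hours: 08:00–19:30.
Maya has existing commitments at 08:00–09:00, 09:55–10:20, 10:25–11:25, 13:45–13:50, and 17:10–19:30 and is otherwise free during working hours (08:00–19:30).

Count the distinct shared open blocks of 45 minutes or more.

0

Kira free within 08:00–19:30: 08:20–09:20, 11:40–13:55, 18:20–19:30.
Grace free within 08:00–19:30: 08:00–18:20, 18:40–19:30.
Maya free within 08:00–19:30: 09:00–09:55, 10:20–10:25, 11:25–13:45, 13:50–17:10.
Kira ∩ Uma: 13:10–13:55, 18:20–19:30.
Kira ∩ Uma ∩ Grace: 13:10–13:55, 18:40–19:30.
Kira ∩ Uma ∩ Grace ∩ Maya: 13:10–13:45, 13:50–13:55.
Windows ≥ 45 min: (none).
That's 0 windows.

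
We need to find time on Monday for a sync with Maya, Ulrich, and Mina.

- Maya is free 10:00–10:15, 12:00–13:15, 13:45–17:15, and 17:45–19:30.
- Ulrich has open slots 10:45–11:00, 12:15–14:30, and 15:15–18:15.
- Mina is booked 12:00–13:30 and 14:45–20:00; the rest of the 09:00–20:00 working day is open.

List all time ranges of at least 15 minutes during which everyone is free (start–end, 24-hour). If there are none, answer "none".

13:45–14:30

Mina free within 09:00–20:00: 09:00–12:00, 13:30–14:45.
Maya ∩ Ulrich: 12:15–13:15, 13:45–14:30, 15:15–17:15, 17:45–18:15.
Maya ∩ Ulrich ∩ Mina: 13:45–14:30.
Windows ≥ 15 min: 13:45–14:30.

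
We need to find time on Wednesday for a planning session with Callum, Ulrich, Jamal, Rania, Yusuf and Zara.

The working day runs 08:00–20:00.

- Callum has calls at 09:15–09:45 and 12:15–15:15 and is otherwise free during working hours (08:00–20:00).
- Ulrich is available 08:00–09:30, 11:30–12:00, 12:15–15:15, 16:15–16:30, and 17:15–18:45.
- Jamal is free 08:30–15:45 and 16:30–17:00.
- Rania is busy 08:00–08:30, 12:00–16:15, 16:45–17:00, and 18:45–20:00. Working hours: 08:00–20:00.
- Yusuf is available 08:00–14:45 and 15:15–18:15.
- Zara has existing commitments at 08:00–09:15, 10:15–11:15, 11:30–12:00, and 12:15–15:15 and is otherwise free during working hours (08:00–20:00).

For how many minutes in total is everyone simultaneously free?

Callum free within 08:00–20:00: 08:00–09:15, 09:45–12:15, 15:15–20:00.
Rania free within 08:00–20:00: 08:30–12:00, 16:15–16:45, 17:00–18:45.
Zara free within 08:00–20:00: 09:15–10:15, 11:15–11:30, 12:00–12:15, 15:15–20:00.
Callum ∩ Ulrich: 08:00–09:15, 11:30–12:00, 16:15–16:30, 17:15–18:45.
Callum ∩ Ulrich ∩ Jamal: 08:30–09:15, 11:30–12:00.
Callum ∩ Ulrich ∩ Jamal ∩ Rania: 08:30–09:15, 11:30–12:00.
Callum ∩ Ulrich ∩ Jamal ∩ Rania ∩ Yusuf: 08:30–09:15, 11:30–12:00.
Callum ∩ Ulrich ∩ Jamal ∩ Rania ∩ Yusuf ∩ Zara: (none).
Total common minutes: 0.

0 minutes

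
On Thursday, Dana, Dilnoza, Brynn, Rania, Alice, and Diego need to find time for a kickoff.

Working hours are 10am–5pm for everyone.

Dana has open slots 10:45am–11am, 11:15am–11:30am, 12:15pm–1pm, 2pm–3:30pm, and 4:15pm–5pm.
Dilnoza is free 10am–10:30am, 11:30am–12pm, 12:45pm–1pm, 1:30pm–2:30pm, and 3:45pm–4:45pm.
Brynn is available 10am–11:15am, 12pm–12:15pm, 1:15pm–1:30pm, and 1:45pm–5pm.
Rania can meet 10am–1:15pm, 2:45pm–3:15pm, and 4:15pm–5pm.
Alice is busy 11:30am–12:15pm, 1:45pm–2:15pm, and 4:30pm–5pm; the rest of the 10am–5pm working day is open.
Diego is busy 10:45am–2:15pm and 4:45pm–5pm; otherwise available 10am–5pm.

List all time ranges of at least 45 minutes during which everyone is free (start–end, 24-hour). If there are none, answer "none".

none

Alice free within 10:00–17:00: 10:00–11:30, 12:15–13:45, 14:15–16:30.
Diego free within 10:00–17:00: 10:00–10:45, 14:15–16:45.
Dana ∩ Dilnoza: 12:45–13:00, 14:00–14:30, 16:15–16:45.
Dana ∩ Dilnoza ∩ Brynn: 14:00–14:30, 16:15–16:45.
Dana ∩ Dilnoza ∩ Brynn ∩ Rania: 16:15–16:45.
Dana ∩ Dilnoza ∩ Brynn ∩ Rania ∩ Alice: 16:15–16:30.
Dana ∩ Dilnoza ∩ Brynn ∩ Rania ∩ Alice ∩ Diego: 16:15–16:30.
Windows ≥ 45 min: (none).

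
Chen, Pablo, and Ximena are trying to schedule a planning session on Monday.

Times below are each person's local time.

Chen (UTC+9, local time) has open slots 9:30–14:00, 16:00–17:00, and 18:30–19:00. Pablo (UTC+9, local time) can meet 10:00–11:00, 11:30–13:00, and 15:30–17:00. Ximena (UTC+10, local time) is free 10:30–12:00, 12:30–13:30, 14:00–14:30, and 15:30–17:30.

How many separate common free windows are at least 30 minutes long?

Chen → UTC: 00:30–05:00, 07:00–08:00, 09:30–10:00.
Pablo → UTC: 01:00–02:00, 02:30–04:00, 06:30–08:00.
Ximena → UTC: 00:30–02:00, 02:30–03:30, 04:00–04:30, 05:30–07:30.
Chen ∩ Pablo: 01:00–02:00, 02:30–04:00, 07:00–08:00.
Chen ∩ Pablo ∩ Ximena: 01:00–02:00, 02:30–03:30, 07:00–07:30.
Windows ≥ 30 min: 01:00–02:00, 02:30–03:30, 07:00–07:30.
That's 3 windows.

3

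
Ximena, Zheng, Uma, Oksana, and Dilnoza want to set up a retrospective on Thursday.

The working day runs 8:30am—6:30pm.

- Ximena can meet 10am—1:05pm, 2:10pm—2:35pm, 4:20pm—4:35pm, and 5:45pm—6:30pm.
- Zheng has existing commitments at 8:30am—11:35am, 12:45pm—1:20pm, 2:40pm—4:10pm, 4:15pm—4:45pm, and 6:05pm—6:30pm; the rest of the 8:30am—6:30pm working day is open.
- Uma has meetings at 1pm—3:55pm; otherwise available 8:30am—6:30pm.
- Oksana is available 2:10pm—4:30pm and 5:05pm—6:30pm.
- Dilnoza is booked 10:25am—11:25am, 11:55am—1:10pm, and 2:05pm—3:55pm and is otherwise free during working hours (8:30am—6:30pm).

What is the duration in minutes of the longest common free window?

20 minutes

Zheng free within 08:30–18:30: 11:35–12:45, 13:20–14:40, 16:10–16:15, 16:45–18:05.
Uma free within 08:30–18:30: 08:30–13:00, 15:55–18:30.
Dilnoza free within 08:30–18:30: 08:30–10:25, 11:25–11:55, 13:10–14:05, 15:55–18:30.
Ximena ∩ Zheng: 11:35–12:45, 14:10–14:35, 17:45–18:05.
Ximena ∩ Zheng ∩ Uma: 11:35–12:45, 17:45–18:05.
Ximena ∩ Zheng ∩ Uma ∩ Oksana: 17:45–18:05.
Ximena ∩ Zheng ∩ Uma ∩ Oksana ∩ Dilnoza: 17:45–18:05.
Single common window of 20 minutes.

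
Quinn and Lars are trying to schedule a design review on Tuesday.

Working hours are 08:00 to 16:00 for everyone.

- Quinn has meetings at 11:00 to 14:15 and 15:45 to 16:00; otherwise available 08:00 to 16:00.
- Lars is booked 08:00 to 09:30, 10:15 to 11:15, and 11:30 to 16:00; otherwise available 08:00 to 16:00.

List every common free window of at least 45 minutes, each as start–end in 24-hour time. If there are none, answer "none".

Quinn free within 08:00–16:00: 08:00–11:00, 14:15–15:45.
Lars free within 08:00–16:00: 09:30–10:15, 11:15–11:30.
Quinn ∩ Lars: 09:30–10:15.
Windows ≥ 45 min: 09:30–10:15.

09:30–10:15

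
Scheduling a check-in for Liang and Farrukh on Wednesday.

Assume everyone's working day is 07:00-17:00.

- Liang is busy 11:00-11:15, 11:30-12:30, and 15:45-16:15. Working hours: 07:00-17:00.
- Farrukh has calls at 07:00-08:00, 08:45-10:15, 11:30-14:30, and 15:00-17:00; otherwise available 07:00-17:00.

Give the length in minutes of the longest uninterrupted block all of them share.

45 minutes

Liang free within 07:00–17:00: 07:00–11:00, 11:15–11:30, 12:30–15:45, 16:15–17:00.
Farrukh free within 07:00–17:00: 08:00–08:45, 10:15–11:30, 14:30–15:00.
Liang ∩ Farrukh: 08:00–08:45, 10:15–11:00, 11:15–11:30, 14:30–15:00.
Common window lengths: 45, 45, 15, 30 min; longest is 45.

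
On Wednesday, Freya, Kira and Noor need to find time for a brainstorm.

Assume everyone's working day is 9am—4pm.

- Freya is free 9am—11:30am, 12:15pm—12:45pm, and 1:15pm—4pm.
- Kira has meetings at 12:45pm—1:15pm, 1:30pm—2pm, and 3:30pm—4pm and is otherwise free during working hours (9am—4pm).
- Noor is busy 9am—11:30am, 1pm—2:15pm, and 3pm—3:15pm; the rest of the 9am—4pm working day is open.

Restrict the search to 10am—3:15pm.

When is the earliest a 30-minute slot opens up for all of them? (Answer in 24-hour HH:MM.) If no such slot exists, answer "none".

Kira free within 09:00–16:00: 09:00–12:45, 13:15–13:30, 14:00–15:30.
Noor free within 09:00–16:00: 11:30–13:00, 14:15–15:00, 15:15–16:00.
Freya ∩ Kira: 09:00–11:30, 12:15–12:45, 13:15–13:30, 14:00–15:30.
Freya ∩ Kira ∩ Noor: 12:15–12:45, 14:15–15:00, 15:15–15:30.
Restricted to 10:00–15:15: 12:15–12:45, 14:15–15:00.
Windows ≥ 30 min: 12:15–12:45, 14:15–15:00.
Earliest such window starts at 12:15.

12:15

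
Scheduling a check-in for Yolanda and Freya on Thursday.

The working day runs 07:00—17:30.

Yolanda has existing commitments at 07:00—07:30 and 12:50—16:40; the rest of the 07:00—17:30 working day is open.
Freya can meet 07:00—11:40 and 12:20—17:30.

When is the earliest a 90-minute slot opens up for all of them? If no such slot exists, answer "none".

07:30

Yolanda free within 07:00–17:30: 07:30–12:50, 16:40–17:30.
Yolanda ∩ Freya: 07:30–11:40, 12:20–12:50, 16:40–17:30.
Windows ≥ 90 min: 07:30–11:40.
Earliest such window starts at 07:30.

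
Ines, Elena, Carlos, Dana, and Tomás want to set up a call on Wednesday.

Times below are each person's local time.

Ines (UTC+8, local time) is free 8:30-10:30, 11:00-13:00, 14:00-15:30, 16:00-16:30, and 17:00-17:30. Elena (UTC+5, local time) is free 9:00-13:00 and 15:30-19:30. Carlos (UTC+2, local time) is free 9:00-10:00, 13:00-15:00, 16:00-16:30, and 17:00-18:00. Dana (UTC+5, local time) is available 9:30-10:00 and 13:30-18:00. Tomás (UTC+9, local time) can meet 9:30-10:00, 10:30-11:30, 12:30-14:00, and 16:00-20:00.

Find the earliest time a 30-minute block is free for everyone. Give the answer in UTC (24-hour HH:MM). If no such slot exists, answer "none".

none

Ines → UTC: 00:30–02:30, 03:00–05:00, 06:00–07:30, 08:00–08:30, 09:00–09:30.
Elena → UTC: 04:00–08:00, 10:30–14:30.
Carlos → UTC: 07:00–08:00, 11:00–13:00, 14:00–14:30, 15:00–16:00.
Dana → UTC: 04:30–05:00, 08:30–13:00.
Tomás → UTC: 00:30–01:00, 01:30–02:30, 03:30–05:00, 07:00–11:00.
Ines ∩ Elena: 04:00–05:00, 06:00–07:30.
Ines ∩ Elena ∩ Carlos: 07:00–07:30.
Ines ∩ Elena ∩ Carlos ∩ Dana: (none).
Ines ∩ Elena ∩ Carlos ∩ Dana ∩ Tomás: (none).
Windows ≥ 30 min: (none).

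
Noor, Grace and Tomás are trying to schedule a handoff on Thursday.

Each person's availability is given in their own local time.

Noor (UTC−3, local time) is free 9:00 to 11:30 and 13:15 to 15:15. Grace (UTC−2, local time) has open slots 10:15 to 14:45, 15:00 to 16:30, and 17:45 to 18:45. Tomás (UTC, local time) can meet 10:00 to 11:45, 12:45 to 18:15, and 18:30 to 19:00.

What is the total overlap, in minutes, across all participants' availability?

Noor → UTC: 12:00–14:30, 16:15–18:15.
Grace → UTC: 12:15–16:45, 17:00–18:30, 19:45–20:45.
Tomás → UTC: 10:00–11:45, 12:45–18:15, 18:30–19:00.
Noor ∩ Grace: 12:15–14:30, 16:15–16:45, 17:00–18:15.
Noor ∩ Grace ∩ Tomás: 12:45–14:30, 16:15–16:45, 17:00–18:15.
Total common minutes: 105 + 30 + 75 = 210.

210 minutes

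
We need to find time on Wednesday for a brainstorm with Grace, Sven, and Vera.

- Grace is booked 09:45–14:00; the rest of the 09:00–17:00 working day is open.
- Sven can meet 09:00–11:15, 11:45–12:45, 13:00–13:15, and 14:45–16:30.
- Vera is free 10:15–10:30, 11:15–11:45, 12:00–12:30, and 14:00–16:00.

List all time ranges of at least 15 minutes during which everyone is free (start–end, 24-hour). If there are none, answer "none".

14:45–16:00

Grace free within 09:00–17:00: 09:00–09:45, 14:00–17:00.
Grace ∩ Sven: 09:00–09:45, 14:45–16:30.
Grace ∩ Sven ∩ Vera: 14:45–16:00.
Windows ≥ 15 min: 14:45–16:00.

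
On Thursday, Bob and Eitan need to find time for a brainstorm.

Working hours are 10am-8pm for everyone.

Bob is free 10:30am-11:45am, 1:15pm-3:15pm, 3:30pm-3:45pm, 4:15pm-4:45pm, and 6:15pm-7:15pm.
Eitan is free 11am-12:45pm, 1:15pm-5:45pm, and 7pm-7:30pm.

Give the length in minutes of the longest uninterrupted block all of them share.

Bob ∩ Eitan: 11:00–11:45, 13:15–15:15, 15:30–15:45, 16:15–16:45, 19:00–19:15.
Common window lengths: 45, 120, 15, 30, 15 min; longest is 120.

120 minutes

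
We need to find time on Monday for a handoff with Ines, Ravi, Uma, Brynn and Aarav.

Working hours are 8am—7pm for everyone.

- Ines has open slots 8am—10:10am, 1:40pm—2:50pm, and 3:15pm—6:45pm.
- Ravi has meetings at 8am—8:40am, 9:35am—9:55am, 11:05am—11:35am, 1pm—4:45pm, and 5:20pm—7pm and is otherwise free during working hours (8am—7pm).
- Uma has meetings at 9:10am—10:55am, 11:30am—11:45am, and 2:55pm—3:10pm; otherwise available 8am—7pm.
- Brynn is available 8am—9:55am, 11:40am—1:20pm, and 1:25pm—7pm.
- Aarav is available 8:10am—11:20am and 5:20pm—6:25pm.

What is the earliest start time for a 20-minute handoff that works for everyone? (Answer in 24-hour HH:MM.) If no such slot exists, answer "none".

08:40

Ravi free within 08:00–19:00: 08:40–09:35, 09:55–11:05, 11:35–13:00, 16:45–17:20.
Uma free within 08:00–19:00: 08:00–09:10, 10:55–11:30, 11:45–14:55, 15:10–19:00.
Ines ∩ Ravi: 08:40–09:35, 09:55–10:10, 16:45–17:20.
Ines ∩ Ravi ∩ Uma: 08:40–09:10, 16:45–17:20.
Ines ∩ Ravi ∩ Uma ∩ Brynn: 08:40–09:10, 16:45–17:20.
Ines ∩ Ravi ∩ Uma ∩ Brynn ∩ Aarav: 08:40–09:10.
Windows ≥ 20 min: 08:40–09:10.
Earliest such window starts at 08:40.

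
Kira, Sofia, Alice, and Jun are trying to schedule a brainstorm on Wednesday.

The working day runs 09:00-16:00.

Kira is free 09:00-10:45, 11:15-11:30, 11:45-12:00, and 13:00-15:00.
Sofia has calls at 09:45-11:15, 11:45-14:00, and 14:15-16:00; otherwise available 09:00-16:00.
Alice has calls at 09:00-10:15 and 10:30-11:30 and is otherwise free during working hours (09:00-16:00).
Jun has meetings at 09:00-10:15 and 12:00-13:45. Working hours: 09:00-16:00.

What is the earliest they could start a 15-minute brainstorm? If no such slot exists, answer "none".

14:00

Sofia free within 09:00–16:00: 09:00–09:45, 11:15–11:45, 14:00–14:15.
Alice free within 09:00–16:00: 10:15–10:30, 11:30–16:00.
Jun free within 09:00–16:00: 10:15–12:00, 13:45–16:00.
Kira ∩ Sofia: 09:00–09:45, 11:15–11:30, 14:00–14:15.
Kira ∩ Sofia ∩ Alice: 14:00–14:15.
Kira ∩ Sofia ∩ Alice ∩ Jun: 14:00–14:15.
Windows ≥ 15 min: 14:00–14:15.
Earliest such window starts at 14:00.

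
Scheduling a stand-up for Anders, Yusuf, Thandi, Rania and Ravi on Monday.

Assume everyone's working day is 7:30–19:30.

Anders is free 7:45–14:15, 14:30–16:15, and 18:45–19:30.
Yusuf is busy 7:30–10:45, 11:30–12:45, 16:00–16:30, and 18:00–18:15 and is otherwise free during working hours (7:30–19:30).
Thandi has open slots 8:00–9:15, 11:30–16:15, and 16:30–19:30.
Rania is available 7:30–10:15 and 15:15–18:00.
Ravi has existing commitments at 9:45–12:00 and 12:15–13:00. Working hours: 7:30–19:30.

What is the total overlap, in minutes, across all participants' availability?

45 minutes

Yusuf free within 07:30–19:30: 10:45–11:30, 12:45–16:00, 16:30–18:00, 18:15–19:30.
Ravi free within 07:30–19:30: 07:30–09:45, 12:00–12:15, 13:00–19:30.
Anders ∩ Yusuf: 10:45–11:30, 12:45–14:15, 14:30–16:00, 18:45–19:30.
Anders ∩ Yusuf ∩ Thandi: 12:45–14:15, 14:30–16:00, 18:45–19:30.
Anders ∩ Yusuf ∩ Thandi ∩ Rania: 15:15–16:00.
Anders ∩ Yusuf ∩ Thandi ∩ Rania ∩ Ravi: 15:15–16:00.
Total common minutes: 45.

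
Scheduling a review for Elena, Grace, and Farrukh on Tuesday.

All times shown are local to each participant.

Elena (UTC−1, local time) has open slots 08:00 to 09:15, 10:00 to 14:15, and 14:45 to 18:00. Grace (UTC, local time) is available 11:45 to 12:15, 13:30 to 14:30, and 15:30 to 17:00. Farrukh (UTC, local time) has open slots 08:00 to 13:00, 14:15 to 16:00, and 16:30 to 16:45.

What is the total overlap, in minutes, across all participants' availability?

Elena → UTC: 09:00–10:15, 11:00–15:15, 15:45–19:00.
Grace → UTC: 11:45–12:15, 13:30–14:30, 15:30–17:00.
Farrukh → UTC: 08:00–13:00, 14:15–16:00, 16:30–16:45.
Elena ∩ Grace: 11:45–12:15, 13:30–14:30, 15:45–17:00.
Elena ∩ Grace ∩ Farrukh: 11:45–12:15, 14:15–14:30, 15:45–16:00, 16:30–16:45.
Total common minutes: 30 + 15 + 15 + 15 = 75.

75 minutes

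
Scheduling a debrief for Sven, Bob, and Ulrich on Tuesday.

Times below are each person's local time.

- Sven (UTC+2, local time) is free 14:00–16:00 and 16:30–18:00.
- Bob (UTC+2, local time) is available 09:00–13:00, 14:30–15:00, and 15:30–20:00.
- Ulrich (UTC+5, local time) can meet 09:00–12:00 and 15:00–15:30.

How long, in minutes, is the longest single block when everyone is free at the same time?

Sven → UTC: 12:00–14:00, 14:30–16:00.
Bob → UTC: 07:00–11:00, 12:30–13:00, 13:30–18:00.
Ulrich → UTC: 04:00–07:00, 10:00–10:30.
Sven ∩ Bob: 12:30–13:00, 13:30–14:00, 14:30–16:00.
Sven ∩ Bob ∩ Ulrich: (none).
No common window.

0 minutes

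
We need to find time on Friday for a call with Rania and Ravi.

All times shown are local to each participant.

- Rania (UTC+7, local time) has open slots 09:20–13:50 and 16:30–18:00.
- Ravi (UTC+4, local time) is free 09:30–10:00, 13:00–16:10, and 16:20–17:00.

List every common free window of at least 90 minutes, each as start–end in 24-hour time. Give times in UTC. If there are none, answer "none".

09:30–11:00

Rania → UTC: 02:20–06:50, 09:30–11:00.
Ravi → UTC: 05:30–06:00, 09:00–12:10, 12:20–13:00.
Rania ∩ Ravi: 05:30–06:00, 09:30–11:00.
Windows ≥ 90 min: 09:30–11:00.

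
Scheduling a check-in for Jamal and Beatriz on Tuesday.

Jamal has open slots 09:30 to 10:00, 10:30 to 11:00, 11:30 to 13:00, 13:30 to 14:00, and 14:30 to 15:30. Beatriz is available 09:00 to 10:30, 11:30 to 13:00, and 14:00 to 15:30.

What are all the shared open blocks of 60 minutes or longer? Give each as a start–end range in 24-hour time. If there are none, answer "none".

11:30–13:00, 14:30–15:30

Jamal ∩ Beatriz: 09:30–10:00, 11:30–13:00, 14:30–15:30.
Windows ≥ 60 min: 11:30–13:00, 14:30–15:30.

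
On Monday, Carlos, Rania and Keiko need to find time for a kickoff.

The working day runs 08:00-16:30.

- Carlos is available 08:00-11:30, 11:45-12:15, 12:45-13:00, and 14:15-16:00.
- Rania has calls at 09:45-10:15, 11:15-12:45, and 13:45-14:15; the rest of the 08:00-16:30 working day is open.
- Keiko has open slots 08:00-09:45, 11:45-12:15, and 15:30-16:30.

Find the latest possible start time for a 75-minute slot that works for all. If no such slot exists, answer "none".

08:30

Rania free within 08:00–16:30: 08:00–09:45, 10:15–11:15, 12:45–13:45, 14:15–16:30.
Carlos ∩ Rania: 08:00–09:45, 10:15–11:15, 12:45–13:00, 14:15–16:00.
Carlos ∩ Rania ∩ Keiko: 08:00–09:45, 15:30–16:00.
Windows ≥ 75 min: 08:00–09:45.
Latest start in the last window 08:00–09:45 is 09:45 − 75 min = 08:30.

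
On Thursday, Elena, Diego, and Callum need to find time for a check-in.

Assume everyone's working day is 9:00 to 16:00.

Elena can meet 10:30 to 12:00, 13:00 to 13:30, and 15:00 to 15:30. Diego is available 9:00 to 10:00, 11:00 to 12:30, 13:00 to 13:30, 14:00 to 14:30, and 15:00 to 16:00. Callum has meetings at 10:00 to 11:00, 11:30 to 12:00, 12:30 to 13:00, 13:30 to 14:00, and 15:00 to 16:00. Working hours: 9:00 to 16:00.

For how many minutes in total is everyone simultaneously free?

Callum free within 09:00–16:00: 09:00–10:00, 11:00–11:30, 12:00–12:30, 13:00–13:30, 14:00–15:00.
Elena ∩ Diego: 11:00–12:00, 13:00–13:30, 15:00–15:30.
Elena ∩ Diego ∩ Callum: 11:00–11:30, 13:00–13:30.
Total common minutes: 30 + 30 = 60.

60 minutes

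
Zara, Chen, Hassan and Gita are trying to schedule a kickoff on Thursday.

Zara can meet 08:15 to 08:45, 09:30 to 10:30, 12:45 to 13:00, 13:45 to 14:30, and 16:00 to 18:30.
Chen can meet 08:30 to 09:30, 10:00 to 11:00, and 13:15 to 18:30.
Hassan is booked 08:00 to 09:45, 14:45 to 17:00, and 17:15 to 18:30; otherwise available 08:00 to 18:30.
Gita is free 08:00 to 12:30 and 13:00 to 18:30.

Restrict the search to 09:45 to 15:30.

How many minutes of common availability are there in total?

75 minutes

Hassan free within 08:00–18:30: 09:45–14:45, 17:00–17:15.
Zara ∩ Chen: 08:30–08:45, 10:00–10:30, 13:45–14:30, 16:00–18:30.
Zara ∩ Chen ∩ Hassan: 10:00–10:30, 13:45–14:30, 17:00–17:15.
Zara ∩ Chen ∩ Hassan ∩ Gita: 10:00–10:30, 13:45–14:30, 17:00–17:15.
Restricted to 09:45–15:30: 10:00–10:30, 13:45–14:30.
Total common minutes: 30 + 45 = 75.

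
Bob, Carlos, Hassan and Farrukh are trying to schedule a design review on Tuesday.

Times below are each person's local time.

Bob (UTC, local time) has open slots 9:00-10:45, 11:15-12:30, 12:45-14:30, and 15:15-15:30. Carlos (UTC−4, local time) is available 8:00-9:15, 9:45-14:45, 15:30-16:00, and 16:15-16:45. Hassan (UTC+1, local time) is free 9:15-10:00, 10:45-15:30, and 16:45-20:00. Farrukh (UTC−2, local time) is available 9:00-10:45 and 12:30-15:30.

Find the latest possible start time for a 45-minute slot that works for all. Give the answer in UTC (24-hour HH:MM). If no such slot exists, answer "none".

none

Bob → UTC: 09:00–10:45, 11:15–12:30, 12:45–14:30, 15:15–15:30.
Carlos → UTC: 12:00–13:15, 13:45–18:45, 19:30–20:00, 20:15–20:45.
Hassan → UTC: 08:15–09:00, 09:45–14:30, 15:45–19:00.
Farrukh → UTC: 11:00–12:45, 14:30–17:30.
Bob ∩ Carlos: 12:00–12:30, 12:45–13:15, 13:45–14:30, 15:15–15:30.
Bob ∩ Carlos ∩ Hassan: 12:00–12:30, 12:45–13:15, 13:45–14:30.
Bob ∩ Carlos ∩ Hassan ∩ Farrukh: 12:00–12:30.
Windows ≥ 45 min: (none).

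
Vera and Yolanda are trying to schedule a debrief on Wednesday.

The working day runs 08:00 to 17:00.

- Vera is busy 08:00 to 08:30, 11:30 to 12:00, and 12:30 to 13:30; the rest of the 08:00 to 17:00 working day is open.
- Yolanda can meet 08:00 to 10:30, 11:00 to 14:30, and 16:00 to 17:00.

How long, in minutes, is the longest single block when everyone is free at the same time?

120 minutes

Vera free within 08:00–17:00: 08:30–11:30, 12:00–12:30, 13:30–17:00.
Vera ∩ Yolanda: 08:30–10:30, 11:00–11:30, 12:00–12:30, 13:30–14:30, 16:00–17:00.
Common window lengths: 120, 30, 30, 60, 60 min; longest is 120.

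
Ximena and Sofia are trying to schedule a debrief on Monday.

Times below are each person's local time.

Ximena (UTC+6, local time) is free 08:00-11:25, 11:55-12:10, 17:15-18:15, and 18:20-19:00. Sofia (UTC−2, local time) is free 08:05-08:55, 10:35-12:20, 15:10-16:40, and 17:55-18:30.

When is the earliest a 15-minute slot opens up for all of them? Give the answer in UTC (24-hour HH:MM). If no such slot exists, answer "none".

12:35

Ximena → UTC: 02:00–05:25, 05:55–06:10, 11:15–12:15, 12:20–13:00.
Sofia → UTC: 10:05–10:55, 12:35–14:20, 17:10–18:40, 19:55–20:30.
Ximena ∩ Sofia: 12:35–13:00.
Windows ≥ 15 min: 12:35–13:00.
Earliest such window starts at 12:35.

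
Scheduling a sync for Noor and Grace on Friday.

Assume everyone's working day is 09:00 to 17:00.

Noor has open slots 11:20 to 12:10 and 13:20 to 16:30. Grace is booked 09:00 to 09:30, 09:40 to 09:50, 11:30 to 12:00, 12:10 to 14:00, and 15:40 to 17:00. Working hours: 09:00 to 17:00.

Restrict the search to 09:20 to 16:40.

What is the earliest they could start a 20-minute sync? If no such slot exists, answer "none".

Grace free within 09:00–17:00: 09:30–09:40, 09:50–11:30, 12:00–12:10, 14:00–15:40.
Noor ∩ Grace: 11:20–11:30, 12:00–12:10, 14:00–15:40.
Restricted to 09:20–16:40: 11:20–11:30, 12:00–12:10, 14:00–15:40.
Windows ≥ 20 min: 14:00–15:40.
Earliest such window starts at 14:00.

14:00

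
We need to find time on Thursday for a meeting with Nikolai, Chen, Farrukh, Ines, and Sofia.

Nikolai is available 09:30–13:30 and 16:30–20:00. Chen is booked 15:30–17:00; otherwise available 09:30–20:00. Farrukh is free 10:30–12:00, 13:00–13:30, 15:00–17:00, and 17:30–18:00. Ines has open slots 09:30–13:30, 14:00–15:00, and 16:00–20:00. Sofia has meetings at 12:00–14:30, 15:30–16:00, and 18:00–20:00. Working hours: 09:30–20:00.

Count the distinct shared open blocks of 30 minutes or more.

Chen free within 09:30–20:00: 09:30–15:30, 17:00–20:00.
Sofia free within 09:30–20:00: 09:30–12:00, 14:30–15:30, 16:00–18:00.
Nikolai ∩ Chen: 09:30–13:30, 17:00–20:00.
Nikolai ∩ Chen ∩ Farrukh: 10:30–12:00, 13:00–13:30, 17:30–18:00.
Nikolai ∩ Chen ∩ Farrukh ∩ Ines: 10:30–12:00, 13:00–13:30, 17:30–18:00.
Nikolai ∩ Chen ∩ Farrukh ∩ Ines ∩ Sofia: 10:30–12:00, 17:30–18:00.
Windows ≥ 30 min: 10:30–12:00, 17:30–18:00.
That's 2 windows.

2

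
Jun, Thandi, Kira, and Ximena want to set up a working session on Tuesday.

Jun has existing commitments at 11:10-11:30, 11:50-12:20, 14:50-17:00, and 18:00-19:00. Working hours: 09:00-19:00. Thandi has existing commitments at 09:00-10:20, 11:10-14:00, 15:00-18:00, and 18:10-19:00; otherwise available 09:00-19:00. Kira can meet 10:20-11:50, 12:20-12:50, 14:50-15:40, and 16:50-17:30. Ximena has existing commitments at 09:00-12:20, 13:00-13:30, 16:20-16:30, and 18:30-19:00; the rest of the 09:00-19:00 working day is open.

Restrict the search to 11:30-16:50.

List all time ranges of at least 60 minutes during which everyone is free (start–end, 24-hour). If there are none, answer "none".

none

Jun free within 09:00–19:00: 09:00–11:10, 11:30–11:50, 12:20–14:50, 17:00–18:00.
Thandi free within 09:00–19:00: 10:20–11:10, 14:00–15:00, 18:00–18:10.
Ximena free within 09:00–19:00: 12:20–13:00, 13:30–16:20, 16:30–18:30.
Jun ∩ Thandi: 10:20–11:10, 14:00–14:50.
Jun ∩ Thandi ∩ Kira: 10:20–11:10.
Jun ∩ Thandi ∩ Kira ∩ Ximena: (none).
Restricted to 11:30–16:50: (none).
Windows ≥ 60 min: (none).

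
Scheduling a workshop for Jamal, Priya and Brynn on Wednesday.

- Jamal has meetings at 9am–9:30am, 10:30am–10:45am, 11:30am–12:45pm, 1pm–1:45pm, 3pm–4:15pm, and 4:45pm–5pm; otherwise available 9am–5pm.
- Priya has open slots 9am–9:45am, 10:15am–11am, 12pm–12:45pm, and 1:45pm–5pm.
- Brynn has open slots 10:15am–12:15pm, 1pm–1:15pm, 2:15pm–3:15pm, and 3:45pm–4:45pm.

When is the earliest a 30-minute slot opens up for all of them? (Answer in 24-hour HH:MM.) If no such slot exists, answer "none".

14:15

Jamal free within 09:00–17:00: 09:30–10:30, 10:45–11:30, 12:45–13:00, 13:45–15:00, 16:15–16:45.
Jamal ∩ Priya: 09:30–09:45, 10:15–10:30, 10:45–11:00, 13:45–15:00, 16:15–16:45.
Jamal ∩ Priya ∩ Brynn: 10:15–10:30, 10:45–11:00, 14:15–15:00, 16:15–16:45.
Windows ≥ 30 min: 14:15–15:00, 16:15–16:45.
Earliest such window starts at 14:15.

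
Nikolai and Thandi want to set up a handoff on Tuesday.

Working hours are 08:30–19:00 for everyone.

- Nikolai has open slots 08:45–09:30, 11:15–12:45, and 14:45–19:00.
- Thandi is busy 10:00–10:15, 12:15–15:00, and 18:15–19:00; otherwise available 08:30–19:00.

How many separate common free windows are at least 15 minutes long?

3

Thandi free within 08:30–19:00: 08:30–10:00, 10:15–12:15, 15:00–18:15.
Nikolai ∩ Thandi: 08:45–09:30, 11:15–12:15, 15:00–18:15.
Windows ≥ 15 min: 08:45–09:30, 11:15–12:15, 15:00–18:15.
That's 3 windows.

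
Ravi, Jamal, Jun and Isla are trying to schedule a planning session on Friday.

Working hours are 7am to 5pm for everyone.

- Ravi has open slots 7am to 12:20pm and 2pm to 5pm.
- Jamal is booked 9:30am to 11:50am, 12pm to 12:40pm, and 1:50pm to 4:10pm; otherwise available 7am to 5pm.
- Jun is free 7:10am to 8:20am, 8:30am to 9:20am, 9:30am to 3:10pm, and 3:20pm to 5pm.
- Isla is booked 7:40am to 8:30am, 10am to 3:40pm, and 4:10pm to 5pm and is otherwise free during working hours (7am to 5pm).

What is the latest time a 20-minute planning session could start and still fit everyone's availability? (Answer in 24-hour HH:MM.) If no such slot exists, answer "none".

09:00

Jamal free within 07:00–17:00: 07:00–09:30, 11:50–12:00, 12:40–13:50, 16:10–17:00.
Isla free within 07:00–17:00: 07:00–07:40, 08:30–10:00, 15:40–16:10.
Ravi ∩ Jamal: 07:00–09:30, 11:50–12:00, 16:10–17:00.
Ravi ∩ Jamal ∩ Jun: 07:10–08:20, 08:30–09:20, 11:50–12:00, 16:10–17:00.
Ravi ∩ Jamal ∩ Jun ∩ Isla: 07:10–07:40, 08:30–09:20.
Windows ≥ 20 min: 07:10–07:40, 08:30–09:20.
Latest start in the last window 08:30–09:20 is 09:20 − 20 min = 09:00.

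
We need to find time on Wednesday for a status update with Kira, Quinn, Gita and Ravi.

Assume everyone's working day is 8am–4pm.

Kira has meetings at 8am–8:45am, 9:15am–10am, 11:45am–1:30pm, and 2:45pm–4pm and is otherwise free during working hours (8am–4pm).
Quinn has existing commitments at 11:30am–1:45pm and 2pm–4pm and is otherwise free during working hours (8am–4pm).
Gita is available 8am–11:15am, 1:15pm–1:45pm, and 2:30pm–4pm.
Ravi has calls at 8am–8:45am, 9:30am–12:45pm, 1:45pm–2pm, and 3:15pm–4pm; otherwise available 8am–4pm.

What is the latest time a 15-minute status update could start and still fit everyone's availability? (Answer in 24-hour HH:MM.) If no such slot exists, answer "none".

Kira free within 08:00–16:00: 08:45–09:15, 10:00–11:45, 13:30–14:45.
Quinn free within 08:00–16:00: 08:00–11:30, 13:45–14:00.
Ravi free within 08:00–16:00: 08:45–09:30, 12:45–13:45, 14:00–15:15.
Kira ∩ Quinn: 08:45–09:15, 10:00–11:30, 13:45–14:00.
Kira ∩ Quinn ∩ Gita: 08:45–09:15, 10:00–11:15.
Kira ∩ Quinn ∩ Gita ∩ Ravi: 08:45–09:15.
Windows ≥ 15 min: 08:45–09:15.
Latest start in the last window 08:45–09:15 is 09:15 − 15 min = 09:00.

09:00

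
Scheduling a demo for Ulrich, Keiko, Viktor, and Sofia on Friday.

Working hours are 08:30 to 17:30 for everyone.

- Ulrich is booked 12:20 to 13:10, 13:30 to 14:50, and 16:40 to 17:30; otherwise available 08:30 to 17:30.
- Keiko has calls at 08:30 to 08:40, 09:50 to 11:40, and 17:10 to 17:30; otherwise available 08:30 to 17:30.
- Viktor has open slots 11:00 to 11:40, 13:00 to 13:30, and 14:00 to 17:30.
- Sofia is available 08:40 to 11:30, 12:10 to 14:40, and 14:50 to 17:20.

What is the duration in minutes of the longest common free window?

Ulrich free within 08:30–17:30: 08:30–12:20, 13:10–13:30, 14:50–16:40.
Keiko free within 08:30–17:30: 08:40–09:50, 11:40–17:10.
Ulrich ∩ Keiko: 08:40–09:50, 11:40–12:20, 13:10–13:30, 14:50–16:40.
Ulrich ∩ Keiko ∩ Viktor: 13:10–13:30, 14:50–16:40.
Ulrich ∩ Keiko ∩ Viktor ∩ Sofia: 13:10–13:30, 14:50–16:40.
Common window lengths: 20, 110 min; longest is 110.

110 minutes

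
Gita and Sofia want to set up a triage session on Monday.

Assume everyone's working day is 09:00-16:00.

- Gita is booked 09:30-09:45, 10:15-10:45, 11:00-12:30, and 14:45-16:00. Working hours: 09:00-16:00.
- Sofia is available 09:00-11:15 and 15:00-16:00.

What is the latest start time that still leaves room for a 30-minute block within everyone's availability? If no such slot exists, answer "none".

09:45

Gita free within 09:00–16:00: 09:00–09:30, 09:45–10:15, 10:45–11:00, 12:30–14:45.
Gita ∩ Sofia: 09:00–09:30, 09:45–10:15, 10:45–11:00.
Windows ≥ 30 min: 09:00–09:30, 09:45–10:15.
Latest start in the last window 09:45–10:15 is 10:15 − 30 min = 09:45.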